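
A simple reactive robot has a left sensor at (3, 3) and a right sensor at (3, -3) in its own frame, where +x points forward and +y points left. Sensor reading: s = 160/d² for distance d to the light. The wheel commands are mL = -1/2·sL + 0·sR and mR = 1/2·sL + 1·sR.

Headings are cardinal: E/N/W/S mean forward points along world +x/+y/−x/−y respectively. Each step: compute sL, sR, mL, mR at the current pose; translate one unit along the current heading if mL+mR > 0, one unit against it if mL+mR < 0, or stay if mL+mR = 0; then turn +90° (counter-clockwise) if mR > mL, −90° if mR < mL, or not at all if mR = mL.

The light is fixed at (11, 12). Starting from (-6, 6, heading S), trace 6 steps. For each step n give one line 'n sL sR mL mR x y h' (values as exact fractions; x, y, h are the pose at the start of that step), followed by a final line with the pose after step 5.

0 160/277 160/481 -80/277 82800/133237 -6 6 S
1 40/53 20/37 -20/53 1800/1961 -6 5 E
2 160/377 32/37 -80/377 15024/13949 -5 5 N
3 80/221 16/37 -40/221 5016/8177 -5 6 W
4 160/277 160/481 -80/277 82800/133237 -6 6 S
5 40/53 20/37 -20/53 1800/1961 -6 5 E
final -5 5 N

n=0: pose=(-6,6,S); sL=160/277, sR=160/481; mL=-80/277, mR=82800/133237; mL+mR=160/481 → advance +1; mR−mL=121280/133237 → turn +1·90°
n=1: pose=(-6,5,E); sL=40/53, sR=20/37; mL=-20/53, mR=1800/1961; mL+mR=20/37 → advance +1; mR−mL=2540/1961 → turn +1·90°
n=2: pose=(-5,5,N); sL=160/377, sR=32/37; mL=-80/377, mR=15024/13949; mL+mR=32/37 → advance +1; mR−mL=17984/13949 → turn +1·90°
n=3: pose=(-5,6,W); sL=80/221, sR=16/37; mL=-40/221, mR=5016/8177; mL+mR=16/37 → advance +1; mR−mL=6496/8177 → turn +1·90°
n=4: pose=(-6,6,S); sL=160/277, sR=160/481; mL=-80/277, mR=82800/133237; mL+mR=160/481 → advance +1; mR−mL=121280/133237 → turn +1·90°
n=5: pose=(-6,5,E); sL=40/53, sR=20/37; mL=-20/53, mR=1800/1961; mL+mR=20/37 → advance +1; mR−mL=2540/1961 → turn +1·90°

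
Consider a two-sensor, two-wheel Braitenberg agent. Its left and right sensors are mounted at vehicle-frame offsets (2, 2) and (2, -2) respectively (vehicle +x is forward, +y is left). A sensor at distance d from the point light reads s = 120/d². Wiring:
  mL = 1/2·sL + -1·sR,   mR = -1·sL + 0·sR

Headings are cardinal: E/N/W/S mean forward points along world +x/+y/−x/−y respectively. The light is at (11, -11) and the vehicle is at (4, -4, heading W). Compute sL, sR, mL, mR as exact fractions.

left sensor world pos  = (2, -6); dL² = 106
right sensor world pos = (2, -2); dR² = 162
sL = 120/106 = 60/53
sR = 120/162 = 20/27
mL = 1/2·sL + -1·sR = -250/1431
mR = -1·sL + 0·sR = -60/53

60/53 20/27 -250/1431 -60/53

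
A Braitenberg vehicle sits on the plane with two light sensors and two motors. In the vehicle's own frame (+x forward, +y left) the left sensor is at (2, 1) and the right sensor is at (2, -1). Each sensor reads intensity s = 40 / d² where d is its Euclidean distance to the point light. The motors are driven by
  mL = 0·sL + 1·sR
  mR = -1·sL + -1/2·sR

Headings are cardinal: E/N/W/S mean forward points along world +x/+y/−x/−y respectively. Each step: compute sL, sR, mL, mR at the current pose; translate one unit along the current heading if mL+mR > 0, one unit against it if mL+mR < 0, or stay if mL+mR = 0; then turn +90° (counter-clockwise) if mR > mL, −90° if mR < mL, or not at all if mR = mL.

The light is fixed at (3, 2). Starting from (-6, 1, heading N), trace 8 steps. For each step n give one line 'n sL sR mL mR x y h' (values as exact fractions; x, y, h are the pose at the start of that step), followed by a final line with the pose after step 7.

0 40/101 8/13 8/13 -924/1313 -6 1 N
1 4/5 20/29 20/29 -166/145 -6 0 E
2 40/97 40/137 40/137 -7420/13289 -7 0 S
3 10/37 5/18 5/18 -545/1332 -7 1 W
4 40/101 8/13 8/13 -924/1313 -6 1 N
5 4/5 20/29 20/29 -166/145 -6 0 E
6 40/97 40/137 40/137 -7420/13289 -7 0 S
7 10/37 5/18 5/18 -545/1332 -7 1 W
final -6 1 N

n=0: pose=(-6,1,N); sL=40/101, sR=8/13; mL=8/13, mR=-924/1313; mL+mR=-116/1313 → advance -1; mR−mL=-1732/1313 → turn -1·90°
n=1: pose=(-6,0,E); sL=4/5, sR=20/29; mL=20/29, mR=-166/145; mL+mR=-66/145 → advance -1; mR−mL=-266/145 → turn -1·90°
n=2: pose=(-7,0,S); sL=40/97, sR=40/137; mL=40/137, mR=-7420/13289; mL+mR=-3540/13289 → advance -1; mR−mL=-11300/13289 → turn -1·90°
n=3: pose=(-7,1,W); sL=10/37, sR=5/18; mL=5/18, mR=-545/1332; mL+mR=-175/1332 → advance -1; mR−mL=-305/444 → turn -1·90°
n=4: pose=(-6,1,N); sL=40/101, sR=8/13; mL=8/13, mR=-924/1313; mL+mR=-116/1313 → advance -1; mR−mL=-1732/1313 → turn -1·90°
n=5: pose=(-6,0,E); sL=4/5, sR=20/29; mL=20/29, mR=-166/145; mL+mR=-66/145 → advance -1; mR−mL=-266/145 → turn -1·90°
n=6: pose=(-7,0,S); sL=40/97, sR=40/137; mL=40/137, mR=-7420/13289; mL+mR=-3540/13289 → advance -1; mR−mL=-11300/13289 → turn -1·90°
n=7: pose=(-7,1,W); sL=10/37, sR=5/18; mL=5/18, mR=-545/1332; mL+mR=-175/1332 → advance -1; mR−mL=-305/444 → turn -1·90°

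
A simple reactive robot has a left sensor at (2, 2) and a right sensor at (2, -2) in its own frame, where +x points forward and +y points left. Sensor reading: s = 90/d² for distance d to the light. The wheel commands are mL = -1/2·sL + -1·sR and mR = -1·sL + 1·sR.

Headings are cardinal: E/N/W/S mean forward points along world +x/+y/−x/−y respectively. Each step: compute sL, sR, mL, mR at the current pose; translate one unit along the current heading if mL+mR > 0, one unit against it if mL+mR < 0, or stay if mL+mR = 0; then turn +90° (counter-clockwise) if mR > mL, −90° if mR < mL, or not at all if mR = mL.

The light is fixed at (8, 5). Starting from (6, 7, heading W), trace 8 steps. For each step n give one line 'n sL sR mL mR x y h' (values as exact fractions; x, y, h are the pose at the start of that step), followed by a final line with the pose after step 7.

n=0: pose=(6,7,W); sL=45/8, sR=45/16; mL=-45/8, mR=-45/16; mL+mR=-135/16 → advance -1; mR−mL=45/16 → turn +1·90°
n=1: pose=(7,7,S); sL=90, sR=10; mL=-55, mR=-80; mL+mR=-135 → advance -1; mR−mL=-25 → turn -1·90°
n=2: pose=(7,8,W); sL=9, sR=45/17; mL=-243/34, mR=-108/17; mL+mR=-27/2 → advance -1; mR−mL=27/34 → turn +1·90°
n=3: pose=(8,8,S); sL=18, sR=18; mL=-27, mR=0; mL+mR=-27 → advance -1; mR−mL=27 → turn +1·90°
n=4: pose=(8,9,E); sL=9/4, sR=45/4; mL=-99/8, mR=9; mL+mR=-27/8 → advance -1; mR−mL=171/8 → turn +1·90°
n=5: pose=(7,9,N); sL=2, sR=90/37; mL=-127/37, mR=16/37; mL+mR=-3 → advance -1; mR−mL=143/37 → turn +1·90°
n=6: pose=(7,8,W); sL=9, sR=45/17; mL=-243/34, mR=-108/17; mL+mR=-27/2 → advance -1; mR−mL=27/34 → turn +1·90°
n=7: pose=(8,8,S); sL=18, sR=18; mL=-27, mR=0; mL+mR=-27 → advance -1; mR−mL=27 → turn +1·90°

0 45/8 45/16 -45/8 -45/16 6 7 W
1 90 10 -55 -80 7 7 S
2 9 45/17 -243/34 -108/17 7 8 W
3 18 18 -27 0 8 8 S
4 9/4 45/4 -99/8 9 8 9 E
5 2 90/37 -127/37 16/37 7 9 N
6 9 45/17 -243/34 -108/17 7 8 W
7 18 18 -27 0 8 8 S
final 8 9 E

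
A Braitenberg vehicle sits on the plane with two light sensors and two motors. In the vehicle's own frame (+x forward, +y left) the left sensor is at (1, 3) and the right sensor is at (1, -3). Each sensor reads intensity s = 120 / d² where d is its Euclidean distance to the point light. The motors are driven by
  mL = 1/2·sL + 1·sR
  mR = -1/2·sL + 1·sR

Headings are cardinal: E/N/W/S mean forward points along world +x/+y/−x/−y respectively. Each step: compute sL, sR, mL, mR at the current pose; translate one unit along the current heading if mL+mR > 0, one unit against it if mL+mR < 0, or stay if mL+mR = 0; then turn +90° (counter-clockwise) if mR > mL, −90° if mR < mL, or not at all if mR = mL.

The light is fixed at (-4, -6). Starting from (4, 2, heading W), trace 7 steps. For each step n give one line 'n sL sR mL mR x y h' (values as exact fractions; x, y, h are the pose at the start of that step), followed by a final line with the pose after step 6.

n=0: pose=(4,2,W); sL=60/37, sR=12/17; mL=954/629, mR=-66/629; mL+mR=24/17 → advance +1; mR−mL=-60/37 → turn -1·90°
n=1: pose=(3,2,N); sL=120/97, sR=120/181; mL=22500/17557, mR=780/17557; mL+mR=240/181 → advance +1; mR−mL=-120/97 → turn -1·90°
n=2: pose=(3,3,E); sL=15/26, sR=6/5; mL=387/260, mR=237/260; mL+mR=12/5 → advance +1; mR−mL=-15/26 → turn -1·90°
n=3: pose=(4,3,S); sL=24/37, sR=120/89; mL=5508/3293, mR=3372/3293; mL+mR=240/89 → advance +1; mR−mL=-24/37 → turn -1·90°
n=4: pose=(4,2,W); sL=60/37, sR=12/17; mL=954/629, mR=-66/629; mL+mR=24/17 → advance +1; mR−mL=-60/37 → turn -1·90°
n=5: pose=(3,2,N); sL=120/97, sR=120/181; mL=22500/17557, mR=780/17557; mL+mR=240/181 → advance +1; mR−mL=-120/97 → turn -1·90°
n=6: pose=(3,3,E); sL=15/26, sR=6/5; mL=387/260, mR=237/260; mL+mR=12/5 → advance +1; mR−mL=-15/26 → turn -1·90°

0 60/37 12/17 954/629 -66/629 4 2 W
1 120/97 120/181 22500/17557 780/17557 3 2 N
2 15/26 6/5 387/260 237/260 3 3 E
3 24/37 120/89 5508/3293 3372/3293 4 3 S
4 60/37 12/17 954/629 -66/629 4 2 W
5 120/97 120/181 22500/17557 780/17557 3 2 N
6 15/26 6/5 387/260 237/260 3 3 E
final 4 3 S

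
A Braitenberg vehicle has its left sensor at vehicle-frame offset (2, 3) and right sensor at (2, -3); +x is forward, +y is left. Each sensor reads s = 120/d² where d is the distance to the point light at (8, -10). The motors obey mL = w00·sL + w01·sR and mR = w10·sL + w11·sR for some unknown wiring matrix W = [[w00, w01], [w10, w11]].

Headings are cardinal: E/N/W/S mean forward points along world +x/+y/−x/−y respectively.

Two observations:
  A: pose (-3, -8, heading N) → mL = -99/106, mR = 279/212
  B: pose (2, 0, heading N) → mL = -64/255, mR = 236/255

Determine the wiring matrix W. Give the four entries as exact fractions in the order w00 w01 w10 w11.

1 -1 1 1/2

obs A: pose=(-3,-8,N) → sL=30/53, sR=3/2, mL=-99/106, mR=279/212
obs B: pose=(2,0,N) → sL=8/15, sR=40/51, mL=-64/255, mR=236/255
sensor matrix S = [[30/53, 3/2], [8/15, 40/51]]; det S = -1604/4505
solve [mL_A; mL_B] = S·[w00; w01] and [mR_A; mR_B] = S·[w10; w11]:
  w00 = 1, w01 = -1, w10 = 1, w11 = 1/2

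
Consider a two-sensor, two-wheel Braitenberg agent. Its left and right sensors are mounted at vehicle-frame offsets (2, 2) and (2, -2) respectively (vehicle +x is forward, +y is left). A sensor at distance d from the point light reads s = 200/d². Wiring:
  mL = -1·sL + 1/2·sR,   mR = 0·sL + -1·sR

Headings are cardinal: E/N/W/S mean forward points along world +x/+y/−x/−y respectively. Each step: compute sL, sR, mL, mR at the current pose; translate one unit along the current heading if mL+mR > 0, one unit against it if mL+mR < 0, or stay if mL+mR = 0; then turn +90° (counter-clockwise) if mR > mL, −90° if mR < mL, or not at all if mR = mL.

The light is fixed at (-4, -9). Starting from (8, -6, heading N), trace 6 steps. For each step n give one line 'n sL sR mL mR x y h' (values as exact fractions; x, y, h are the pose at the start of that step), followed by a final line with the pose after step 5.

n=0: pose=(8,-6,N); sL=8/5, sR=200/221; mL=-1268/1105, mR=-200/221; mL+mR=-2268/1105 → advance -1; mR−mL=268/1105 → turn +1·90°
n=1: pose=(8,-7,W); sL=2, sR=50/29; mL=-33/29, mR=-50/29; mL+mR=-83/29 → advance -1; mR−mL=-17/29 → turn -1·90°
n=2: pose=(9,-7,N); sL=200/137, sR=200/241; mL=-34500/33017, mR=-200/241; mL+mR=-61900/33017 → advance -1; mR−mL=7100/33017 → turn +1·90°
n=3: pose=(9,-8,W); sL=100/61, sR=20/13; mL=-690/793, mR=-20/13; mL+mR=-1910/793 → advance -1; mR−mL=-530/793 → turn -1·90°
n=4: pose=(10,-8,N); sL=200/153, sR=40/53; mL=-7540/8109, mR=-40/53; mL+mR=-13660/8109 → advance -1; mR−mL=1420/8109 → turn +1·90°
n=5: pose=(10,-9,W); sL=50/37, sR=50/37; mL=-25/37, mR=-50/37; mL+mR=-75/37 → advance -1; mR−mL=-25/37 → turn -1·90°

0 8/5 200/221 -1268/1105 -200/221 8 -6 N
1 2 50/29 -33/29 -50/29 8 -7 W
2 200/137 200/241 -34500/33017 -200/241 9 -7 N
3 100/61 20/13 -690/793 -20/13 9 -8 W
4 200/153 40/53 -7540/8109 -40/53 10 -8 N
5 50/37 50/37 -25/37 -50/37 10 -9 W
final 11 -9 N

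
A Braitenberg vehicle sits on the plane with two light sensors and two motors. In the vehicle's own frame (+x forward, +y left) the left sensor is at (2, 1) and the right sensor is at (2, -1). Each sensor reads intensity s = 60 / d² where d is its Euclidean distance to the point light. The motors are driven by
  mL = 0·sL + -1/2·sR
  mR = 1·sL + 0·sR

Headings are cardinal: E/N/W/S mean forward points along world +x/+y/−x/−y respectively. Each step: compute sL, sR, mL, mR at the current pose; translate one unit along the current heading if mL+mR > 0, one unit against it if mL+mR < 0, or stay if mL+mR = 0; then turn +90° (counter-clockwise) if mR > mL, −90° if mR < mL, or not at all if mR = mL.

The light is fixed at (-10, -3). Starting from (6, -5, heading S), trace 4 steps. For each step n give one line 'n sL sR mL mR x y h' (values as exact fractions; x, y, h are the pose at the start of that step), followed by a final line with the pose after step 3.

n=0: pose=(6,-5,S); sL=12/61, sR=60/241; mL=-30/241, mR=12/61; mL+mR=1062/14701 → advance +1; mR−mL=4722/14701 → turn +1·90°
n=1: pose=(6,-6,E); sL=15/82, sR=3/17; mL=-3/34, mR=15/82; mL+mR=66/697 → advance +1; mR−mL=189/697 → turn +1·90°
n=2: pose=(7,-6,N); sL=60/257, sR=12/65; mL=-6/65, mR=60/257; mL+mR=2358/16705 → advance +1; mR−mL=5442/16705 → turn +1·90°
n=3: pose=(7,-5,W); sL=10/39, sR=30/113; mL=-15/113, mR=10/39; mL+mR=545/4407 → advance +1; mR−mL=1715/4407 → turn +1·90°

0 12/61 60/241 -30/241 12/61 6 -5 S
1 15/82 3/17 -3/34 15/82 6 -6 E
2 60/257 12/65 -6/65 60/257 7 -6 N
3 10/39 30/113 -15/113 10/39 7 -5 W
final 6 -5 S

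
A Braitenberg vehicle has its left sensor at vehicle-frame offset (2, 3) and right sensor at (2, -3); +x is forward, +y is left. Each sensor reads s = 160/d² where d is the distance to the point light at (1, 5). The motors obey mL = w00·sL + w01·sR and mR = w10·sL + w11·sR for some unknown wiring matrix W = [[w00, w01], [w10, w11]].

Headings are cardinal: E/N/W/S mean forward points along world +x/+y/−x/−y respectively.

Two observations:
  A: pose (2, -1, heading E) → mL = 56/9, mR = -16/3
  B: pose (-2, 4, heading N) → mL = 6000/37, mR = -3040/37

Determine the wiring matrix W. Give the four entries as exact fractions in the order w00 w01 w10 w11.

obs A: pose=(2,-1,E) → sL=80/9, sR=16/9, mL=56/9, mR=-16/3
obs B: pose=(-2,4,N) → sL=160/37, sR=160, mL=6000/37, mR=-3040/37
sensor matrix S = [[80/9, 16/9], [160/37, 160]]; det S = 471040/333
solve [mL_A; mL_B] = S·[w00; w01] and [mR_A; mR_B] = S·[w10; w11]:
  w00 = 1/2, w01 = 1, w10 = -1/2, w11 = -1/2

1/2 1 -1/2 -1/2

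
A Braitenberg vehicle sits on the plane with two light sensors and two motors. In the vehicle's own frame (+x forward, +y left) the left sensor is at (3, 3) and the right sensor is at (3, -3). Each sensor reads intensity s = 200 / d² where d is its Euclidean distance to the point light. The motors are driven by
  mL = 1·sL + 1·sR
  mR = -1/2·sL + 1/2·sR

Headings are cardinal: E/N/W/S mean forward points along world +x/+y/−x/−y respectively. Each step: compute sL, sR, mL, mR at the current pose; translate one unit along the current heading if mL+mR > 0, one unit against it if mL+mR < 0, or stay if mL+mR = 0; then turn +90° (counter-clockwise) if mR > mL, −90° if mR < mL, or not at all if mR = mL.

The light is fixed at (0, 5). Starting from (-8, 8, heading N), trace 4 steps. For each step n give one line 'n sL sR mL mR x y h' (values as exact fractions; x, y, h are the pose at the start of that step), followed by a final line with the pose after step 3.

n=0: pose=(-8,8,N); sL=200/157, sR=200/61; mL=43600/9577, mR=9600/9577; mL+mR=53200/9577 → advance +1; mR−mL=-34000/9577 → turn -1·90°
n=1: pose=(-8,9,E); sL=100/37, sR=100/13; mL=5000/481, mR=1200/481; mL+mR=6200/481 → advance +1; mR−mL=-3800/481 → turn -1·90°
n=2: pose=(-7,9,S); sL=200/17, sR=200/101; mL=23600/1717, mR=-8400/1717; mL+mR=15200/1717 → advance +1; mR−mL=-32000/1717 → turn -1·90°
n=3: pose=(-7,8,W); sL=2, sR=25/17; mL=59/17, mR=-9/34; mL+mR=109/34 → advance +1; mR−mL=-127/34 → turn -1·90°

0 200/157 200/61 43600/9577 9600/9577 -8 8 N
1 100/37 100/13 5000/481 1200/481 -8 9 E
2 200/17 200/101 23600/1717 -8400/1717 -7 9 S
3 2 25/17 59/17 -9/34 -7 8 W
final -8 8 N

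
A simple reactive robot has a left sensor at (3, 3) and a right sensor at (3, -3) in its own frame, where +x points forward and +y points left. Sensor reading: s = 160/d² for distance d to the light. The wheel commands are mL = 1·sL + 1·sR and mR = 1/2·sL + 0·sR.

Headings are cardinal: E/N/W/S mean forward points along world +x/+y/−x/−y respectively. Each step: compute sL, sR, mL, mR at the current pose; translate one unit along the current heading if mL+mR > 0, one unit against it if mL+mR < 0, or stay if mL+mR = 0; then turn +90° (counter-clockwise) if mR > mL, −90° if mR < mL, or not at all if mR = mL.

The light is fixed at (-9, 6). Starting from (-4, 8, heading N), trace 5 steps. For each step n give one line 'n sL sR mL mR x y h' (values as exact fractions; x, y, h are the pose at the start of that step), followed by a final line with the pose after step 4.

0 160/29 160/89 18880/2581 80/29 -4 8 N
1 8/5 5/2 41/10 4/5 -4 9 E
2 160/81 160/9 1600/81 80/81 -3 9 S
3 16 80/17 352/17 8 -3 8 W
4 160/29 160/89 18880/2581 80/29 -4 8 N
final -4 9 E

n=0: pose=(-4,8,N); sL=160/29, sR=160/89; mL=18880/2581, mR=80/29; mL+mR=26000/2581 → advance +1; mR−mL=-11760/2581 → turn -1·90°
n=1: pose=(-4,9,E); sL=8/5, sR=5/2; mL=41/10, mR=4/5; mL+mR=49/10 → advance +1; mR−mL=-33/10 → turn -1·90°
n=2: pose=(-3,9,S); sL=160/81, sR=160/9; mL=1600/81, mR=80/81; mL+mR=560/27 → advance +1; mR−mL=-1520/81 → turn -1·90°
n=3: pose=(-3,8,W); sL=16, sR=80/17; mL=352/17, mR=8; mL+mR=488/17 → advance +1; mR−mL=-216/17 → turn -1·90°
n=4: pose=(-4,8,N); sL=160/29, sR=160/89; mL=18880/2581, mR=80/29; mL+mR=26000/2581 → advance +1; mR−mL=-11760/2581 → turn -1·90°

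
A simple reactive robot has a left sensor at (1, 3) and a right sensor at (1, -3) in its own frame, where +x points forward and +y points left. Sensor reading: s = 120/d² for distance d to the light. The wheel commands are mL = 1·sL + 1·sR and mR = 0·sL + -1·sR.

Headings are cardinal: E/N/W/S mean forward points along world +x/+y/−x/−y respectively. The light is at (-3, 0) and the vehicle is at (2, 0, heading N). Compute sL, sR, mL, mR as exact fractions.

left sensor world pos  = (-1, 1); dL² = 5
right sensor world pos = (5, 1); dR² = 65
sL = 120/5 = 24
sR = 120/65 = 24/13
mL = 1·sL + 1·sR = 336/13
mR = 0·sL + -1·sR = -24/13

24 24/13 336/13 -24/13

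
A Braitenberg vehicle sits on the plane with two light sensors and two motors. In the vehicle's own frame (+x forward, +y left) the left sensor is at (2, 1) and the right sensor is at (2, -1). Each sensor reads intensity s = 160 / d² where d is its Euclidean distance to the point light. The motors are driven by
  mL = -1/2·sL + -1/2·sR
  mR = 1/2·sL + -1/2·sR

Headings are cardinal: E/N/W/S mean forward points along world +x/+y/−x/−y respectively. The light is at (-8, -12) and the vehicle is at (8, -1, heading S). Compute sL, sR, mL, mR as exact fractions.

left sensor world pos  = (9, -3); dL² = 370
right sensor world pos = (7, -3); dR² = 306
sL = 160/370 = 16/37
sR = 160/306 = 80/153
mL = -1/2·sL + -1/2·sR = -2704/5661
mR = 1/2·sL + -1/2·sR = -256/5661

16/37 80/153 -2704/5661 -256/5661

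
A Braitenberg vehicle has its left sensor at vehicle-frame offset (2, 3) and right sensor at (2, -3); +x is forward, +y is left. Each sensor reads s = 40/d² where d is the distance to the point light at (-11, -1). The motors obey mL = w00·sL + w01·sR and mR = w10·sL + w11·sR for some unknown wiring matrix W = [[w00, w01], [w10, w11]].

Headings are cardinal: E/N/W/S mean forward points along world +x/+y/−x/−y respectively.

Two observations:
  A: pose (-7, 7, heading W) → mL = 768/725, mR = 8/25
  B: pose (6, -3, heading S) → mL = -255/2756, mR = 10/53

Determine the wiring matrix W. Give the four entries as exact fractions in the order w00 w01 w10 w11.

obs A: pose=(-7,7,W) → sL=40/29, sR=8/25, mL=768/725, mR=8/25
obs B: pose=(6,-3,S) → sL=5/52, sR=10/53, mL=-255/2756, mR=10/53
sensor matrix S = [[40/29, 8/25], [5/52, 10/53]]; det S = 22926/99905
solve [mL_A; mL_B] = S·[w00; w01] and [mR_A; mR_B] = S·[w10; w11]:
  w00 = 1, w01 = -1, w10 = 0, w11 = 1

1 -1 0 1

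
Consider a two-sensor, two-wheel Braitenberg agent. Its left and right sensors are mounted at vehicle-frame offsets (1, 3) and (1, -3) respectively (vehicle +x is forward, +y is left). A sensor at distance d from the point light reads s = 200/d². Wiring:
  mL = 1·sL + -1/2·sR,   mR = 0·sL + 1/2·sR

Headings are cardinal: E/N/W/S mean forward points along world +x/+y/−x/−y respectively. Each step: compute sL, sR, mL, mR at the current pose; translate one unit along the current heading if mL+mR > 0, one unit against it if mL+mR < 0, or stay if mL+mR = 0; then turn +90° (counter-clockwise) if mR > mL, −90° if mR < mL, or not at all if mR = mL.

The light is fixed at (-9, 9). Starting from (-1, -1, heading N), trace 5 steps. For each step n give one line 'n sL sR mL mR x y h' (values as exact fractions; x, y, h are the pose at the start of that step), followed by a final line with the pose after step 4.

0 100/53 100/101 7450/5353 50/101 -1 -1 N
1 200/117 8/9 148/117 4/9 -1 0 E
2 50/61 25/17 175/2074 25/34 0 0 S
3 200/149 200/269 38900/40081 100/269 0 -1 E
4 20/29 20/17 50/493 10/17 1 -1 S
final 1 -2 E

n=0: pose=(-1,-1,N); sL=100/53, sR=100/101; mL=7450/5353, mR=50/101; mL+mR=100/53 → advance +1; mR−mL=-4800/5353 → turn -1·90°
n=1: pose=(-1,0,E); sL=200/117, sR=8/9; mL=148/117, mR=4/9; mL+mR=200/117 → advance +1; mR−mL=-32/39 → turn -1·90°
n=2: pose=(0,0,S); sL=50/61, sR=25/17; mL=175/2074, mR=25/34; mL+mR=50/61 → advance +1; mR−mL=675/1037 → turn +1·90°
n=3: pose=(0,-1,E); sL=200/149, sR=200/269; mL=38900/40081, mR=100/269; mL+mR=200/149 → advance +1; mR−mL=-24000/40081 → turn -1·90°
n=4: pose=(1,-1,S); sL=20/29, sR=20/17; mL=50/493, mR=10/17; mL+mR=20/29 → advance +1; mR−mL=240/493 → turn +1·90°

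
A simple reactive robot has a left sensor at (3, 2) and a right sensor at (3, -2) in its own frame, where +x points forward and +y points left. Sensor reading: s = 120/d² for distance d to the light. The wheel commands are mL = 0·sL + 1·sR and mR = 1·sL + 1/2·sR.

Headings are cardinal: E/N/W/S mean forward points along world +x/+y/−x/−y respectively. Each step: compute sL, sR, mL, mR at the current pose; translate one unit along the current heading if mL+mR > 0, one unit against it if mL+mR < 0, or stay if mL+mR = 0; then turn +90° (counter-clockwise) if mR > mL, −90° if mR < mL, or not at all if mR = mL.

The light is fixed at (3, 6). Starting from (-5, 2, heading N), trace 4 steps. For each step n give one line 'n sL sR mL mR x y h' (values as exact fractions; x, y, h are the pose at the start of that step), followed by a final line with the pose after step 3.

0 120/101 120/37 120/37 10500/3737 -5 2 N
1 60/13 12/5 12/5 378/65 -5 3 E
2 40/27 24/5 24/5 524/135 -4 3 N
3 15/2 15/4 15/4 75/8 -4 4 E
final -3 4 N

n=0: pose=(-5,2,N); sL=120/101, sR=120/37; mL=120/37, mR=10500/3737; mL+mR=22620/3737 → advance +1; mR−mL=-1620/3737 → turn -1·90°
n=1: pose=(-5,3,E); sL=60/13, sR=12/5; mL=12/5, mR=378/65; mL+mR=534/65 → advance +1; mR−mL=222/65 → turn +1·90°
n=2: pose=(-4,3,N); sL=40/27, sR=24/5; mL=24/5, mR=524/135; mL+mR=1172/135 → advance +1; mR−mL=-124/135 → turn -1·90°
n=3: pose=(-4,4,E); sL=15/2, sR=15/4; mL=15/4, mR=75/8; mL+mR=105/8 → advance +1; mR−mL=45/8 → turn +1·90°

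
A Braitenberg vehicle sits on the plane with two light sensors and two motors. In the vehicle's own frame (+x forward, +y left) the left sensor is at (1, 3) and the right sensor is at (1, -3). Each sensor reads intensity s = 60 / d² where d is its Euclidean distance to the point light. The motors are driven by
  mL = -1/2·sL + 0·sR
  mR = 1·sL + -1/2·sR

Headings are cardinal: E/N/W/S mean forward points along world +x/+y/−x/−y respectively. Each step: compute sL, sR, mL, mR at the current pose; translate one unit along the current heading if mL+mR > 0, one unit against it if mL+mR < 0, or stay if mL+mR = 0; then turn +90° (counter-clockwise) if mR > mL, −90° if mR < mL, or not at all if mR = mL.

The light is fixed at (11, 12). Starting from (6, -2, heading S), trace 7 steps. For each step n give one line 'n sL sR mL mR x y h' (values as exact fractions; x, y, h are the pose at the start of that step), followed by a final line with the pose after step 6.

0 60/229 60/289 -30/229 10470/66181 6 -2 S
1 3/8 3/17 -3/16 39/136 6 -3 E
2 12/49 60/197 -6/49 894/9653 7 -3 N
3 30/193 30/97 -15/193 15/18721 7 -4 W
4 60/289 12/65 -30/289 2166/18785 8 -4 S
5 3/10 15/101 -3/20 114/505 8 -5 E
6 60/281 60/257 -30/281 6990/72217 9 -5 N
final 9 -6 W

n=0: pose=(6,-2,S); sL=60/229, sR=60/289; mL=-30/229, mR=10470/66181; mL+mR=1800/66181 → advance +1; mR−mL=19140/66181 → turn +1·90°
n=1: pose=(6,-3,E); sL=3/8, sR=3/17; mL=-3/16, mR=39/136; mL+mR=27/272 → advance +1; mR−mL=129/272 → turn +1·90°
n=2: pose=(7,-3,N); sL=12/49, sR=60/197; mL=-6/49, mR=894/9653; mL+mR=-288/9653 → advance -1; mR−mL=2076/9653 → turn +1·90°
n=3: pose=(7,-4,W); sL=30/193, sR=30/97; mL=-15/193, mR=15/18721; mL+mR=-1440/18721 → advance -1; mR−mL=1470/18721 → turn +1·90°
n=4: pose=(8,-4,S); sL=60/289, sR=12/65; mL=-30/289, mR=2166/18785; mL+mR=216/18785 → advance +1; mR−mL=4116/18785 → turn +1·90°
n=5: pose=(8,-5,E); sL=3/10, sR=15/101; mL=-3/20, mR=114/505; mL+mR=153/2020 → advance +1; mR−mL=759/2020 → turn +1·90°
n=6: pose=(9,-5,N); sL=60/281, sR=60/257; mL=-30/281, mR=6990/72217; mL+mR=-720/72217 → advance -1; mR−mL=14700/72217 → turn +1·90°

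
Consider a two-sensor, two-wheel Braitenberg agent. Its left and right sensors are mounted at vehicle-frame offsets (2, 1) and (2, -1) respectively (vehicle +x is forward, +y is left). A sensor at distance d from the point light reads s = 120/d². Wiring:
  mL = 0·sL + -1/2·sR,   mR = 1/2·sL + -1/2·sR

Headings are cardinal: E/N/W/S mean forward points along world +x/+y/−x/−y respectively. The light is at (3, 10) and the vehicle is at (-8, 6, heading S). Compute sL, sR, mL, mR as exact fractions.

15/17 2/3 -1/3 11/102

left sensor world pos  = (-7, 4); dL² = 136
right sensor world pos = (-9, 4); dR² = 180
sL = 120/136 = 15/17
sR = 120/180 = 2/3
mL = 0·sL + -1/2·sR = -1/3
mR = 1/2·sL + -1/2·sR = 11/102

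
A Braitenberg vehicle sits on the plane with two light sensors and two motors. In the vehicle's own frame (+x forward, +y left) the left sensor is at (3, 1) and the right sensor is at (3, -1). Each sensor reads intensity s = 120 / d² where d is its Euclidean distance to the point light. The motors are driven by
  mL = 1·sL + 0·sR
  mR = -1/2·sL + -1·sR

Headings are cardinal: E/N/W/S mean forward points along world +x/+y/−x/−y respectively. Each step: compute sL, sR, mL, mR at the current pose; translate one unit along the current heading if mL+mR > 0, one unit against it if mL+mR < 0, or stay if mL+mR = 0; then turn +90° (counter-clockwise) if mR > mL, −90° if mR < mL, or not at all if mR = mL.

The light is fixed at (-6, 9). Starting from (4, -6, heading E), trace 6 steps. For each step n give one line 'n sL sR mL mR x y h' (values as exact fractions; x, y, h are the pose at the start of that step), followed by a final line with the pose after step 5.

n=0: pose=(4,-6,E); sL=24/73, sR=24/85; mL=24/73, mR=-2772/6205; mL+mR=-732/6205 → advance -1; mR−mL=-4812/6205 → turn -1·90°
n=1: pose=(3,-6,S); sL=15/53, sR=30/97; mL=15/53, mR=-4635/10282; mL+mR=-1725/10282 → advance -1; mR−mL=-7545/10282 → turn -1·90°
n=2: pose=(3,-5,W); sL=40/87, sR=24/41; mL=40/87, mR=-2908/3567; mL+mR=-1268/3567 → advance -1; mR−mL=-1516/1189 → turn -1·90°
n=3: pose=(4,-5,N); sL=60/101, sR=60/121; mL=60/101, mR=-9690/12221; mL+mR=-2430/12221 → advance -1; mR−mL=-16950/12221 → turn -1·90°
n=4: pose=(4,-6,E); sL=24/73, sR=24/85; mL=24/73, mR=-2772/6205; mL+mR=-732/6205 → advance -1; mR−mL=-4812/6205 → turn -1·90°
n=5: pose=(3,-6,S); sL=15/53, sR=30/97; mL=15/53, mR=-4635/10282; mL+mR=-1725/10282 → advance -1; mR−mL=-7545/10282 → turn -1·90°

0 24/73 24/85 24/73 -2772/6205 4 -6 E
1 15/53 30/97 15/53 -4635/10282 3 -6 S
2 40/87 24/41 40/87 -2908/3567 3 -5 W
3 60/101 60/121 60/101 -9690/12221 4 -5 N
4 24/73 24/85 24/73 -2772/6205 4 -6 E
5 15/53 30/97 15/53 -4635/10282 3 -6 S
final 3 -5 W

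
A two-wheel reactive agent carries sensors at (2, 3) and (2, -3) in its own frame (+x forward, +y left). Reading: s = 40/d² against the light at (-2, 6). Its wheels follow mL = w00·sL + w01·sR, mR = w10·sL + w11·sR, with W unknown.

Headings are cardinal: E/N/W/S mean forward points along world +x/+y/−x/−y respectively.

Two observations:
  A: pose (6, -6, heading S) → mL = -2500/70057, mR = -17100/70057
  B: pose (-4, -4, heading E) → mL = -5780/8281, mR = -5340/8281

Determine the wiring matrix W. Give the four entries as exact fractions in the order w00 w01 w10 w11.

-1 1/2 -1/2 -1

obs A: pose=(6,-6,S) → sL=40/317, sR=40/221, mL=-2500/70057, mR=-17100/70057
obs B: pose=(-4,-4,E) → sL=40/49, sR=40/169, mL=-5780/8281, mR=-5340/8281
sensor matrix S = [[40/317, 40/221], [40/49, 40/169]]; det S = -5260800/44626309
solve [mL_A; mL_B] = S·[w00; w01] and [mR_A; mR_B] = S·[w10; w11]:
  w00 = -1, w01 = 1/2, w10 = -1/2, w11 = -1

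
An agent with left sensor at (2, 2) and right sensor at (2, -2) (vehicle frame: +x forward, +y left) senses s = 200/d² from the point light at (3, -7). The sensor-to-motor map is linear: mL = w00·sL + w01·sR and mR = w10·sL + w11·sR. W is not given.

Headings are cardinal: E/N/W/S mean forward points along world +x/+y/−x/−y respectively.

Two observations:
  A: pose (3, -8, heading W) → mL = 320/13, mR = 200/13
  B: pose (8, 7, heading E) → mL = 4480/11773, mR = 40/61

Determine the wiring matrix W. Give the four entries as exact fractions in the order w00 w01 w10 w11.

obs A: pose=(3,-8,W) → sL=200/13, sR=40, mL=320/13, mR=200/13
obs B: pose=(8,7,E) → sL=40/61, sR=200/193, mL=4480/11773, mR=40/61
sensor matrix S = [[200/13, 40], [40/61, 200/193]]; det S = -1574400/153049
solve [mL_A; mL_B] = S·[w00; w01] and [mR_A; mR_B] = S·[w10; w11]:
  w00 = -1, w01 = 1, w10 = 1, w11 = 0

-1 1 1 0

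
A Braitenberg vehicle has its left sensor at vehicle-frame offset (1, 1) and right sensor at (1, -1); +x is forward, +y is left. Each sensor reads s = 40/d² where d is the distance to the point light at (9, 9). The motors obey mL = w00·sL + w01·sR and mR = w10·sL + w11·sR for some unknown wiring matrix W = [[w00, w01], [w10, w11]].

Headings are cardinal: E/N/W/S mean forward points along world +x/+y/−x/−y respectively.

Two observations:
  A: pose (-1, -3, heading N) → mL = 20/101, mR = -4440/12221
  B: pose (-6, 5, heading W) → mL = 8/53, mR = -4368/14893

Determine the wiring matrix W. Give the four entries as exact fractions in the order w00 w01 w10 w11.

0 1 -1 -1

obs A: pose=(-1,-3,N) → sL=20/121, sR=20/101, mL=20/101, mR=-4440/12221
obs B: pose=(-6,5,W) → sL=40/281, sR=8/53, mL=8/53, mR=-4368/14893
sensor matrix S = [[20/121, 20/101], [40/281, 8/53]]; det S = -589440/182007353
solve [mL_A; mL_B] = S·[w00; w01] and [mR_A; mR_B] = S·[w10; w11]:
  w00 = 0, w01 = 1, w10 = -1, w11 = -1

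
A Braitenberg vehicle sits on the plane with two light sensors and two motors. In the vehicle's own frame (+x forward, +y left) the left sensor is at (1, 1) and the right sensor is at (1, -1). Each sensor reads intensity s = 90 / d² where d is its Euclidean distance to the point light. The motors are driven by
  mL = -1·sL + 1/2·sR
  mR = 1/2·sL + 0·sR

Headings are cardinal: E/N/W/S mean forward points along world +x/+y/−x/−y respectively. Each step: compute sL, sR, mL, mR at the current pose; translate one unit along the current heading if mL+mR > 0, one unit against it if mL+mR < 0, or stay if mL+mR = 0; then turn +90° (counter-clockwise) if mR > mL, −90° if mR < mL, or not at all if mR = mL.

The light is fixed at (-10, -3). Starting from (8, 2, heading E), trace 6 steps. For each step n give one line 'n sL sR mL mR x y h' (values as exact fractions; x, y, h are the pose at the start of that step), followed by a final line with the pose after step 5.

n=0: pose=(8,2,E); sL=90/397, sR=90/377; mL=-16065/149669, mR=45/397; mL+mR=900/149669 → advance +1; mR−mL=33030/149669 → turn +1·90°
n=1: pose=(9,2,N); sL=1/4, sR=45/218; mL=-16/109, mR=1/8; mL+mR=-19/872 → advance -1; mR−mL=237/872 → turn +1·90°
n=2: pose=(9,1,W); sL=10/37, sR=90/349; mL=-1825/12913, mR=5/37; mL+mR=-80/12913 → advance -1; mR−mL=3570/12913 → turn +1·90°
n=3: pose=(10,1,S); sL=1/5, sR=9/37; mL=-29/370, mR=1/10; mL+mR=4/185 → advance +1; mR−mL=33/185 → turn +1·90°
n=4: pose=(10,0,E); sL=90/457, sR=18/89; mL=-3897/40673, mR=45/457; mL+mR=108/40673 → advance +1; mR−mL=7902/40673 → turn +1·90°
n=5: pose=(11,0,N); sL=45/208, sR=9/50; mL=-657/5200, mR=45/416; mL+mR=-189/10400 → advance -1; mR−mL=2439/10400 → turn +1·90°

0 90/397 90/377 -16065/149669 45/397 8 2 E
1 1/4 45/218 -16/109 1/8 9 2 N
2 10/37 90/349 -1825/12913 5/37 9 1 W
3 1/5 9/37 -29/370 1/10 10 1 S
4 90/457 18/89 -3897/40673 45/457 10 0 E
5 45/208 9/50 -657/5200 45/416 11 0 N
final 11 -1 W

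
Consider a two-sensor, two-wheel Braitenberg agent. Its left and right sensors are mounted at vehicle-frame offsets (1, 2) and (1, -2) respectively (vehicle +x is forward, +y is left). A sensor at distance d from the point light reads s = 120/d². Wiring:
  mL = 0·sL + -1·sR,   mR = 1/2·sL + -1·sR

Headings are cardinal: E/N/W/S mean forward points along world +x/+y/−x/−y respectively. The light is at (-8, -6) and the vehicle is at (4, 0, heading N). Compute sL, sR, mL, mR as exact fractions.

left sensor world pos  = (2, 1); dL² = 149
right sensor world pos = (6, 1); dR² = 245
sL = 120/149 = 120/149
sR = 120/245 = 24/49
mL = 0·sL + -1·sR = -24/49
mR = 1/2·sL + -1·sR = -636/7301

120/149 24/49 -24/49 -636/7301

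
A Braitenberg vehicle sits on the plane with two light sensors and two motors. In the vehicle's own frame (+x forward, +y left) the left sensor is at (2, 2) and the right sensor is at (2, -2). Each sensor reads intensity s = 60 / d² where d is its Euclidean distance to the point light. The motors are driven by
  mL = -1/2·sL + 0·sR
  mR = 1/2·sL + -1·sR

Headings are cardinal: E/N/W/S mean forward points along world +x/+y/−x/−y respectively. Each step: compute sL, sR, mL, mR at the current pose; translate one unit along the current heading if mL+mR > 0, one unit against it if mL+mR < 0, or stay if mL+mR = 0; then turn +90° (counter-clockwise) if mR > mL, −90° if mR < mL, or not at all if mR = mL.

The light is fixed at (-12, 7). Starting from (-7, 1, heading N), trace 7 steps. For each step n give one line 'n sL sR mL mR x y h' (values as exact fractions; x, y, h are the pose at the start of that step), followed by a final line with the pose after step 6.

0 12/5 12/13 -6/5 18/65 -7 1 N
1 2/3 30/17 -1/3 -73/51 -7 0 W
2 60/41 60/89 -30/41 210/3649 -6 0 N
3 15/29 15/13 -15/58 -675/754 -6 -1 W
4 60/61 20/39 -30/61 -50/2379 -5 -1 N
5 30/73 30/37 -15/73 -1635/2701 -5 -2 W
6 12/17 60/149 -6/17 -126/2533 -4 -2 N
final -4 -3 W

n=0: pose=(-7,1,N); sL=12/5, sR=12/13; mL=-6/5, mR=18/65; mL+mR=-12/13 → advance -1; mR−mL=96/65 → turn +1·90°
n=1: pose=(-7,0,W); sL=2/3, sR=30/17; mL=-1/3, mR=-73/51; mL+mR=-30/17 → advance -1; mR−mL=-56/51 → turn -1·90°
n=2: pose=(-6,0,N); sL=60/41, sR=60/89; mL=-30/41, mR=210/3649; mL+mR=-60/89 → advance -1; mR−mL=2880/3649 → turn +1·90°
n=3: pose=(-6,-1,W); sL=15/29, sR=15/13; mL=-15/58, mR=-675/754; mL+mR=-15/13 → advance -1; mR−mL=-240/377 → turn -1·90°
n=4: pose=(-5,-1,N); sL=60/61, sR=20/39; mL=-30/61, mR=-50/2379; mL+mR=-20/39 → advance -1; mR−mL=1120/2379 → turn +1·90°
n=5: pose=(-5,-2,W); sL=30/73, sR=30/37; mL=-15/73, mR=-1635/2701; mL+mR=-30/37 → advance -1; mR−mL=-1080/2701 → turn -1·90°
n=6: pose=(-4,-2,N); sL=12/17, sR=60/149; mL=-6/17, mR=-126/2533; mL+mR=-60/149 → advance -1; mR−mL=768/2533 → turn +1·90°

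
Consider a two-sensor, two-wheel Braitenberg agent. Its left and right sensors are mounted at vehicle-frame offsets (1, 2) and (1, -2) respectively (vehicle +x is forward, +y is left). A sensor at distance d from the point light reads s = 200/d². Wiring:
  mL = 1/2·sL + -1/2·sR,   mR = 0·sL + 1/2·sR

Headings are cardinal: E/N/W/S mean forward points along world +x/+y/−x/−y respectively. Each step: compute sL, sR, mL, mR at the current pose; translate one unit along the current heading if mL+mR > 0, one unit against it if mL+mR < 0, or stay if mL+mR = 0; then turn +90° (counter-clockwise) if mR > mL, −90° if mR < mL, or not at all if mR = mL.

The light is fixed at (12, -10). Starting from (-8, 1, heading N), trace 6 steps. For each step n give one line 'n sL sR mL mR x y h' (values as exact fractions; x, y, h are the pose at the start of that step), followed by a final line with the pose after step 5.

n=0: pose=(-8,1,N); sL=50/157, sR=50/117; mL=-1000/18369, mR=25/117; mL+mR=25/157 → advance +1; mR−mL=4925/18369 → turn +1·90°
n=1: pose=(-8,2,W); sL=200/541, sR=200/637; mL=9600/344617, mR=100/637; mL+mR=100/541 → advance +1; mR−mL=44500/344617 → turn +1·90°
n=2: pose=(-9,2,S); sL=100/241, sR=4/13; mL=168/3133, mR=2/13; mL+mR=50/241 → advance +1; mR−mL=314/3133 → turn +1·90°
n=3: pose=(-9,1,E); sL=200/569, sR=200/481; mL=-8800/273689, mR=100/481; mL+mR=100/569 → advance +1; mR−mL=65700/273689 → turn +1·90°
n=4: pose=(-8,1,N); sL=50/157, sR=50/117; mL=-1000/18369, mR=25/117; mL+mR=25/157 → advance +1; mR−mL=4925/18369 → turn +1·90°
n=5: pose=(-8,2,W); sL=200/541, sR=200/637; mL=9600/344617, mR=100/637; mL+mR=100/541 → advance +1; mR−mL=44500/344617 → turn +1·90°

0 50/157 50/117 -1000/18369 25/117 -8 1 N
1 200/541 200/637 9600/344617 100/637 -8 2 W
2 100/241 4/13 168/3133 2/13 -9 2 S
3 200/569 200/481 -8800/273689 100/481 -9 1 E
4 50/157 50/117 -1000/18369 25/117 -8 1 N
5 200/541 200/637 9600/344617 100/637 -8 2 W
final -9 2 S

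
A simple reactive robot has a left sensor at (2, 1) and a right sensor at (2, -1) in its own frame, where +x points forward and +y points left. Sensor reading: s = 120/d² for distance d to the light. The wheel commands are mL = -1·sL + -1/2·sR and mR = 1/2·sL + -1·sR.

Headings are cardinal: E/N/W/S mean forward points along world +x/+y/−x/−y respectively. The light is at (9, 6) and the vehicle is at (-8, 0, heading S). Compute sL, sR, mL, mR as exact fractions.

left sensor world pos  = (-7, -2); dL² = 320
right sensor world pos = (-9, -2); dR² = 388
sL = 120/320 = 3/8
sR = 120/388 = 30/97
mL = -1·sL + -1/2·sR = -411/776
mR = 1/2·sL + -1·sR = -189/1552

3/8 30/97 -411/776 -189/1552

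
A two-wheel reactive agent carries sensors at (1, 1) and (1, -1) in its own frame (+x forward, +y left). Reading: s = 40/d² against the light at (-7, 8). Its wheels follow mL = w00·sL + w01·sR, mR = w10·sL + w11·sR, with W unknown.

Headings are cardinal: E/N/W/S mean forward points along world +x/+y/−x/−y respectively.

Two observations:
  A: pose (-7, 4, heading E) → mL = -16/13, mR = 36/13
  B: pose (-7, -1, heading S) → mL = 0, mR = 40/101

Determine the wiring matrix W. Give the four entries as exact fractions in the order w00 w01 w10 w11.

obs A: pose=(-7,4,E) → sL=4, sR=20/13, mL=-16/13, mR=36/13
obs B: pose=(-7,-1,S) → sL=40/101, sR=40/101, mL=0, mR=40/101
sensor matrix S = [[4, 20/13], [40/101, 40/101]]; det S = 1280/1313
solve [mL_A; mL_B] = S·[w00; w01] and [mR_A; mR_B] = S·[w10; w11]:
  w00 = -1/2, w01 = 1/2, w10 = 1/2, w11 = 1/2

-1/2 1/2 1/2 1/2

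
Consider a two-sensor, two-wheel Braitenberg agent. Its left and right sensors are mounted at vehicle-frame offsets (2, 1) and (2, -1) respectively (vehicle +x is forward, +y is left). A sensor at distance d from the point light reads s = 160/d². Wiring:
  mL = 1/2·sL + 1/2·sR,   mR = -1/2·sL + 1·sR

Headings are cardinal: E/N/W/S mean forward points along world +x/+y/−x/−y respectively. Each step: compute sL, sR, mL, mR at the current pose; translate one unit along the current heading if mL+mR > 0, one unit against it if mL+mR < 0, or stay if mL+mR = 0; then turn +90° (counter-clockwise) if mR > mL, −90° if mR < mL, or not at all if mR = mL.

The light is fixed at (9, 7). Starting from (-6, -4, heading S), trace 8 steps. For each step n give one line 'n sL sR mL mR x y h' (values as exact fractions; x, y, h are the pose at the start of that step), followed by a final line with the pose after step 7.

n=0: pose=(-6,-4,S); sL=32/73, sR=32/85; mL=2528/6205, mR=976/6205; mL+mR=48/85 → advance +1; mR−mL=-1552/6205 → turn -1·90°
n=1: pose=(-6,-5,W); sL=80/229, sR=16/41; mL=3472/9389, mR=2024/9389; mL+mR=24/41 → advance +1; mR−mL=-1448/9389 → turn -1·90°
n=2: pose=(-7,-5,N); sL=160/389, sR=32/65; mL=11424/25285, mR=7248/25285; mL+mR=48/65 → advance +1; mR−mL=-4176/25285 → turn -1·90°
n=3: pose=(-7,-4,E); sL=20/37, sR=8/17; mL=318/629, mR=126/629; mL+mR=12/17 → advance +1; mR−mL=-192/629 → turn -1·90°
n=4: pose=(-6,-4,S); sL=32/73, sR=32/85; mL=2528/6205, mR=976/6205; mL+mR=48/85 → advance +1; mR−mL=-1552/6205 → turn -1·90°
n=5: pose=(-6,-5,W); sL=80/229, sR=16/41; mL=3472/9389, mR=2024/9389; mL+mR=24/41 → advance +1; mR−mL=-1448/9389 → turn -1·90°
n=6: pose=(-7,-5,N); sL=160/389, sR=32/65; mL=11424/25285, mR=7248/25285; mL+mR=48/65 → advance +1; mR−mL=-4176/25285 → turn -1·90°
n=7: pose=(-7,-4,E); sL=20/37, sR=8/17; mL=318/629, mR=126/629; mL+mR=12/17 → advance +1; mR−mL=-192/629 → turn -1·90°

0 32/73 32/85 2528/6205 976/6205 -6 -4 S
1 80/229 16/41 3472/9389 2024/9389 -6 -5 W
2 160/389 32/65 11424/25285 7248/25285 -7 -5 N
3 20/37 8/17 318/629 126/629 -7 -4 E
4 32/73 32/85 2528/6205 976/6205 -6 -4 S
5 80/229 16/41 3472/9389 2024/9389 -6 -5 W
6 160/389 32/65 11424/25285 7248/25285 -7 -5 N
7 20/37 8/17 318/629 126/629 -7 -4 E
final -6 -4 S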